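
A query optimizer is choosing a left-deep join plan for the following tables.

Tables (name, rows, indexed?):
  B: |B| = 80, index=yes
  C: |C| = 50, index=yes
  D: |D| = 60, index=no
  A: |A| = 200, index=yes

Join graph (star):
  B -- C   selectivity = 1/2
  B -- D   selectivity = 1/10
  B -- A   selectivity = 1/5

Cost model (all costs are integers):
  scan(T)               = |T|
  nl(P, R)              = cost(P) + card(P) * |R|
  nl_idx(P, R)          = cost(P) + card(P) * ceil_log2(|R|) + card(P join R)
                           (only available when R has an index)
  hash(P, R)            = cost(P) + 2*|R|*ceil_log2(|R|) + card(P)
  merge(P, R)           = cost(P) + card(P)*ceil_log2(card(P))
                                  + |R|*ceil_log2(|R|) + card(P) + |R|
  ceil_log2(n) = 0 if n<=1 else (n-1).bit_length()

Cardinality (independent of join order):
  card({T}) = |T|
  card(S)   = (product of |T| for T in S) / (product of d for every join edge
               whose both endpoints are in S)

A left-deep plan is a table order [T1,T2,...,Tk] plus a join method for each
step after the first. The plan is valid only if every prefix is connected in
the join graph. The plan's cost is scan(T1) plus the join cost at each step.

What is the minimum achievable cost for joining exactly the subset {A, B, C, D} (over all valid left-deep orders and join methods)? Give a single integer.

17160

Selinger DP over subsets of {A,B,C,D}:
  {B}: scan cost=80, card=80
  {C}: scan cost=50, card=50
  {D}: scan cost=60, card=60
  {A}: scan cost=200, card=200
  {BC}: card=2000; try (C,hash)→760, (B,merge)→1040, (C,merge)→1070, (B,hash)→1220, (B,nl_idx)→2400, (C,nl_idx)→2560 …(+2); best=760 via (C,hash)
  {BD}: card=480; try (D,hash)→880, (B,nl_idx)→960, (B,merge)→1120, (D,merge)→1140, (B,hash)→1240, (B,nl)→4860 …(+1); best=880 via (D,hash)
  {AB}: card=3200; try (B,hash)→1520, (A,merge)→2520, (B,merge)→2640, (A,hash)→3360, (A,nl_idx)→3920, (B,nl_idx)→4800 …(+2); best=1520 via (B,hash)
  {BCD}: card=12000; try (C,hash)→1960, (D,hash)→3480, (C,merge)→6030, (C,nl_idx)→15760, (C,nl)→24880, (D,merge)→25180 …(+1); best=1960 via (C,hash)
  {ABC}: card=80000; try (C,hash)→5320, (A,hash)→5960, (A,merge)→26560, (C,merge)→43470, (A,nl_idx)→96760, (C,nl_idx)→100720 …(+2); best=5320 via (C,hash)
  {ABD}: card=19200; try (A,hash)→4560, (D,hash)→5440, (A,merge)→7480, (A,nl_idx)→23920, (D,merge)→43540, (A,nl)→96880 …(+1); best=4560 via (A,hash)
  {ABCD}: card=480000; try (A,hash)→17160, (C,hash)→24360, (D,hash)→86040, (A,merge)→183760, (C,merge)→312110, (A,nl_idx)→577960 …(+5); best=17160 via (A,hash)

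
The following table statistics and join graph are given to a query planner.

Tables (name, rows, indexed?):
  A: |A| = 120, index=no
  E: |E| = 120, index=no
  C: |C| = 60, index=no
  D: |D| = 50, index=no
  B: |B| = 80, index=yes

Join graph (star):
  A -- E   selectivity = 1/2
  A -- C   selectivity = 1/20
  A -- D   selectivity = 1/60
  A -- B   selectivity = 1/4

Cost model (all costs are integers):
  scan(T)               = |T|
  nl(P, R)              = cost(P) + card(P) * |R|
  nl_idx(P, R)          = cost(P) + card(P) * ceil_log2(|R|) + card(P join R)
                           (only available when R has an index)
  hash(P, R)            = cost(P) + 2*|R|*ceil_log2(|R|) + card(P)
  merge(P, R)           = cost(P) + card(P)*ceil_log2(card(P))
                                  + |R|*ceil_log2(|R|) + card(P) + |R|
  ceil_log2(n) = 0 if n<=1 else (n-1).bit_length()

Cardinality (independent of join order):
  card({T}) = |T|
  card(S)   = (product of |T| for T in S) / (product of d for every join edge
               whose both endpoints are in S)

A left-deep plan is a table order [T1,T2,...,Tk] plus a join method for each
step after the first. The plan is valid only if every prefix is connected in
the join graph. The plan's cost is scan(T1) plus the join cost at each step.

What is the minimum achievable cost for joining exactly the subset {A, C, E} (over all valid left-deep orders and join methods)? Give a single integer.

Selinger DP over subsets of {A,C,E}:
  {A}: scan cost=120, card=120
  {E}: scan cost=120, card=120
  {C}: scan cost=60, card=60
  {AE}: card=7200; try (E,hash)→1920, (A,hash)→1920, (E,merge)→2040, (A,merge)→2040, (E,nl)→14520, (A,nl)→14520; best=1920 via (E,hash)
  {AC}: card=360; try (C,hash)→960, (A,merge)→1440, (C,merge)→1500, (A,hash)→1800, (A,nl)→7260, (C,nl)→7320; best=960 via (C,hash)
  {ACE}: card=21600; try (E,hash)→3000, (E,merge)→5520, (C,hash)→9840, (E,nl)→44160, (C,merge)→103140, (C,nl)→433920; best=3000 via (E,hash)

3000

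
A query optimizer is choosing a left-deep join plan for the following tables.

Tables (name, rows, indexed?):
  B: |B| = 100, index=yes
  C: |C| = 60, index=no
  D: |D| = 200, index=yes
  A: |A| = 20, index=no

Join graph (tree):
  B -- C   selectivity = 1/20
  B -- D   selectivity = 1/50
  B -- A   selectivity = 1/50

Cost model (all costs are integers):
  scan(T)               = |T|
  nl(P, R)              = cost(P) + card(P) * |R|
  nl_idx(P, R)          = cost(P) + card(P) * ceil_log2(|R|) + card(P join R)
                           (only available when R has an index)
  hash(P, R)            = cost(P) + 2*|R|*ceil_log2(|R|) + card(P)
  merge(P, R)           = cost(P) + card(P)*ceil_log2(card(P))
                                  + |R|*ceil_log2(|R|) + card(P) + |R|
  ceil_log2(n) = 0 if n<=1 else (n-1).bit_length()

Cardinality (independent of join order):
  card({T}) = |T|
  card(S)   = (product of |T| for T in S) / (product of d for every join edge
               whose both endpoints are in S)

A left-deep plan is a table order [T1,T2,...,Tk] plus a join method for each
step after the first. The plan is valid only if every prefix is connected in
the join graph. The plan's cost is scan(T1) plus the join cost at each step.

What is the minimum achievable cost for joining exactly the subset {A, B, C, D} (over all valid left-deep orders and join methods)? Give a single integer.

Selinger DP over subsets of {A,B,C,D}:
  {B}: scan cost=100, card=100
  {C}: scan cost=60, card=60
  {D}: scan cost=200, card=200
  {A}: scan cost=20, card=20
  {BC}: card=300; try (B,nl_idx)→780, (C,hash)→920, (B,merge)→1280, (C,merge)→1320, (B,hash)→1520, (B,nl)→6060 …(+1); best=780 via (B,nl_idx)
  {BD}: card=400; try (D,nl_idx)→1300, (B,hash)→1800, (B,nl_idx)→2000, (D,merge)→2700, (B,merge)→2800, (D,hash)→3400 …(+2); best=1300 via (D,nl_idx)
  {AB}: card=40; try (B,nl_idx)→200, (A,hash)→400, (B,merge)→940, (A,merge)→1020, (B,hash)→1440, (B,nl)→2020 …(+1); best=200 via (B,nl_idx)
  {BCD}: card=1200; try (C,hash)→2420, (D,hash)→4280, (D,nl_idx)→4380, (D,merge)→5580, (C,merge)→5720, (C,nl)→25300 …(+1); best=2420 via (C,hash)
  {ABC}: card=120; try (C,merge)→900, (C,hash)→960, (A,hash)→1280, (C,nl)→2600, (A,merge)→3900, (A,nl)→6780; best=900 via (C,merge)
  {ABD}: card=160; try (D,nl_idx)→680, (A,hash)→1900, (D,merge)→2280, (D,hash)→3440, (A,merge)→5420, (D,nl)→8200 …(+1); best=680 via (D,nl_idx)
  {ABCD}: card=480; try (C,hash)→1560, (D,nl_idx)→2340, (C,merge)→2540, (D,merge)→3660, (A,hash)→3820, (D,hash)→4220 …(+4); best=1560 via (C,hash)

1560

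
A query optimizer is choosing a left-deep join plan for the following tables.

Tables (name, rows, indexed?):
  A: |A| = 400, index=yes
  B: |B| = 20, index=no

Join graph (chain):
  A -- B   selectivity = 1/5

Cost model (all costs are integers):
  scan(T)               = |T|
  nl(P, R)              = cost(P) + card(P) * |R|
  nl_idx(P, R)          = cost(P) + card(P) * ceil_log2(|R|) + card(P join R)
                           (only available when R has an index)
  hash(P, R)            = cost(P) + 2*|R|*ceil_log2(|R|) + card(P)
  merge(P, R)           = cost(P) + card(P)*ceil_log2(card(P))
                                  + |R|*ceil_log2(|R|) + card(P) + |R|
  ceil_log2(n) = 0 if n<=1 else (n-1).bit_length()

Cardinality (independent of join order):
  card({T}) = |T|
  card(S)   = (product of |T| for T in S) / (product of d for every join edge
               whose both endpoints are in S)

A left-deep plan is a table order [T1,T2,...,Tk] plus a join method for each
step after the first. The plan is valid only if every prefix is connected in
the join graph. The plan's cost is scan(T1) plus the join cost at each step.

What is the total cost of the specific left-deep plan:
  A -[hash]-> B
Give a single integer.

step 1: scan A: cost=400, card=400
step 2: join B via hash
    card(P join B) = 400*20/(5) = 1600
    cost = 400 + 2*20*5 + 400 = 1000

1000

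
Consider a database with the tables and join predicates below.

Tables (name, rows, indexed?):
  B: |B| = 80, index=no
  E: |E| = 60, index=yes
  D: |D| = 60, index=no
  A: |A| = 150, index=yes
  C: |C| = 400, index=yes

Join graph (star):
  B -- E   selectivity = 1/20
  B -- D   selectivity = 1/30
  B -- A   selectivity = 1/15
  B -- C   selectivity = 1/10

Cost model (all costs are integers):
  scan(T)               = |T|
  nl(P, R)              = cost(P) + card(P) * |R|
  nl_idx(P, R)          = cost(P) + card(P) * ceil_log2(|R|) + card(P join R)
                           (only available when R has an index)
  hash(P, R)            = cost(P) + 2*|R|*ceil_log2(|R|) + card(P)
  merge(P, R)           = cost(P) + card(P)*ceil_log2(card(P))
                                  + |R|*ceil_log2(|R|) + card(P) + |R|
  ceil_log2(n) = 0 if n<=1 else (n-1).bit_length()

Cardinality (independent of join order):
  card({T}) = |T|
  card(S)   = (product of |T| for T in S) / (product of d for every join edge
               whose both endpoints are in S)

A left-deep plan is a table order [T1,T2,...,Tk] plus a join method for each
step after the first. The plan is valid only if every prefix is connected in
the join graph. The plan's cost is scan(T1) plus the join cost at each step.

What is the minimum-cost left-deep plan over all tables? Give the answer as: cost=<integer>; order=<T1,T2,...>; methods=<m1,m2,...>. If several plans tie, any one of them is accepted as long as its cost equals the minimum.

Selinger DP (subsets sized 1..n):
  {B}: scan cost=80, card=80
  {E}: scan cost=60, card=60
  {D}: scan cost=60, card=60
  {A}: scan cost=150, card=150
  {C}: scan cost=400, card=400
  {BE}: card=240; try (E,nl_idx)→800, (E,hash)→880, (B,merge)→1120, (E,merge)→1140, (B,hash)→1240, (B,nl)→4860 …(+1); best=800 via (E,nl_idx)
  {BD}: card=160; try (D,hash)→880, (B,merge)→1120, (D,merge)→1140, (B,hash)→1240, (B,nl)→4860, (D,nl)→4880; best=880 via (D,hash)
  {AB}: card=800; try (B,hash)→1420, (A,nl_idx)→1520, (A,merge)→2070, (B,merge)→2140, (A,hash)→2560, (A,nl)→12080 …(+1); best=1420 via (B,hash)
  {BC}: card=3200; try (B,hash)→1920, (C,nl_idx)→4000, (C,merge)→4720, (B,merge)→5040, (C,hash)→7360, (C,nl)→32080 …(+1); best=1920 via (B,hash)
  {BDE}: card=480; try (E,hash)→1760, (D,hash)→1760, (E,nl_idx)→2320, (E,merge)→2740, (D,merge)→3380, (E,nl)→10480 …(+1); best=1760 via (E,hash)
  {ABE}: card=2400; try (E,hash)→2940, (A,hash)→3440, (A,merge)→4310, (A,nl_idx)→5120, (E,nl_idx)→8620, (E,merge)→10640 …(+2); best=2940 via (E,hash)
  {BCE}: card=9600; try (E,hash)→5840, (C,merge)→6960, (C,hash)→8240, (C,nl_idx)→12560, (E,nl_idx)→30720, (E,merge)→43940 …(+2); best=5840 via (E,hash)
  {ABD}: card=1600; try (D,hash)→2940, (A,hash)→3440, (A,merge)→3670, (A,nl_idx)→3760, (D,merge)→10640, (A,nl)→24880 …(+1); best=2940 via (D,hash)
  {BCD}: card=6400; try (D,hash)→5840, (C,merge)→6320, (C,hash)→8240, (C,nl_idx)→8720, (D,merge)→43940, (C,nl)→64880 …(+1); best=5840 via (D,hash)
  {ABC}: card=32000; try (A,hash)→7520, (C,hash)→9420, (C,merge)→14220, (C,nl_idx)→40620, (A,merge)→44870, (A,nl_idx)→59520 …(+2); best=7520 via (A,hash)
  {ABDE}: card=4800; try (A,hash)→4640, (E,hash)→5260, (D,hash)→6060, (A,merge)→7910, (A,nl_idx)→10400, (E,nl_idx)→17340 …(+5); best=4640 via (A,hash)
  {BCDE}: card=19200; try (C,hash)→9440, (C,merge)→10560, (E,hash)→12960, (D,hash)→16160, (C,nl_idx)→25280, (E,nl_idx)→63440 …(+5); best=9440 via (C,hash)
  {ABCE}: card=96000; try (C,hash)→12540, (A,hash)→17840, (C,merge)→38140, (E,hash)→40240, (C,nl_idx)→120540, (A,merge)→151190 …(+6); best=12540 via (C,hash)
  {ABCD}: card=64000; try (C,hash)→11740, (A,hash)→14640, (C,merge)→26140, (D,hash)→40240, (C,nl_idx)→81340, (A,merge)→96790 …(+5); best=11740 via (C,hash)
  {ABCDE}: card=192000; try (C,hash)→16640, (A,hash)→31040, (C,merge)→75840, (E,hash)→76460, (D,hash)→109260, (C,nl_idx)→239840 …(+9); best=16640 via (C,hash)

cost=16640; order=B,D,E,A,C; methods=hash,hash,hash,hash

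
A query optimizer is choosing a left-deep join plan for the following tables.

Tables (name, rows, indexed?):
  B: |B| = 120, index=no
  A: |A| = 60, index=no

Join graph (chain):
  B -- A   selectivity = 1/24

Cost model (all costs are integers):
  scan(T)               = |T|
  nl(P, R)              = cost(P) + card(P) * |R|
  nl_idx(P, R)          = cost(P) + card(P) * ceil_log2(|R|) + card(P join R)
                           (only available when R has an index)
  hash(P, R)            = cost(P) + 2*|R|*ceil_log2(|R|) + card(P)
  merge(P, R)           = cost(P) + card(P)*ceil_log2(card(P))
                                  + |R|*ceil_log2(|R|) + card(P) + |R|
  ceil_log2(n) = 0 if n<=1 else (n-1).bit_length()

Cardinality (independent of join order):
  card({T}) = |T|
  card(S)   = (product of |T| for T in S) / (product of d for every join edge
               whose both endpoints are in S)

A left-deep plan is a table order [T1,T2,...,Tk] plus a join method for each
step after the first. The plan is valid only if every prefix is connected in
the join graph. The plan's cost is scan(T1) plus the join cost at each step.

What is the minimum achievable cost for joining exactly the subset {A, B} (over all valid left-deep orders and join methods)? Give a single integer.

960

Selinger DP over subsets of {A,B}:
  {B}: scan cost=120, card=120
  {A}: scan cost=60, card=60
  {AB}: card=300; try (A,hash)→960, (B,merge)→1440, (A,merge)→1500, (B,hash)→1800, (B,nl)→7260, (A,nl)→7320; best=960 via (A,hash)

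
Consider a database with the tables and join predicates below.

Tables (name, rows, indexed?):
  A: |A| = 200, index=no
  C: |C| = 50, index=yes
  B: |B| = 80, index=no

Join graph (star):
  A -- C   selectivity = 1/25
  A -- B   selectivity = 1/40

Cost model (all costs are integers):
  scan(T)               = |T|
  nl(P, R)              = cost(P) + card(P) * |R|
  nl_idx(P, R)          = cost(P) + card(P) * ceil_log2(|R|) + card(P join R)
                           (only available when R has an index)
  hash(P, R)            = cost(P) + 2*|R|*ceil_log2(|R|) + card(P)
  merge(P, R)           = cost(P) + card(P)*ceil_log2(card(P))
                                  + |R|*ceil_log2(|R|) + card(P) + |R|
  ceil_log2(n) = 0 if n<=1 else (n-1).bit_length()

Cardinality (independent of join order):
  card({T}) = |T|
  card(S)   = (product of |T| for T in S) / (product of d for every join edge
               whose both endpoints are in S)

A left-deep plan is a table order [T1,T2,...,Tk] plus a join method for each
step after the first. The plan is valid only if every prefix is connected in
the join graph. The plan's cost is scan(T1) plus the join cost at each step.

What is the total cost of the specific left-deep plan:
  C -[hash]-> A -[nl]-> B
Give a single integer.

step 1: scan C: cost=50, card=50
step 2: join A via hash
    card(P join A) = 50*200/(25) = 400
    cost = 50 + 2*200*8 + 50 = 3300
step 3: join B via nl
    card(P join B) = 400*80/(40) = 800
    cost = 3300 + 400*80 = 35300

35300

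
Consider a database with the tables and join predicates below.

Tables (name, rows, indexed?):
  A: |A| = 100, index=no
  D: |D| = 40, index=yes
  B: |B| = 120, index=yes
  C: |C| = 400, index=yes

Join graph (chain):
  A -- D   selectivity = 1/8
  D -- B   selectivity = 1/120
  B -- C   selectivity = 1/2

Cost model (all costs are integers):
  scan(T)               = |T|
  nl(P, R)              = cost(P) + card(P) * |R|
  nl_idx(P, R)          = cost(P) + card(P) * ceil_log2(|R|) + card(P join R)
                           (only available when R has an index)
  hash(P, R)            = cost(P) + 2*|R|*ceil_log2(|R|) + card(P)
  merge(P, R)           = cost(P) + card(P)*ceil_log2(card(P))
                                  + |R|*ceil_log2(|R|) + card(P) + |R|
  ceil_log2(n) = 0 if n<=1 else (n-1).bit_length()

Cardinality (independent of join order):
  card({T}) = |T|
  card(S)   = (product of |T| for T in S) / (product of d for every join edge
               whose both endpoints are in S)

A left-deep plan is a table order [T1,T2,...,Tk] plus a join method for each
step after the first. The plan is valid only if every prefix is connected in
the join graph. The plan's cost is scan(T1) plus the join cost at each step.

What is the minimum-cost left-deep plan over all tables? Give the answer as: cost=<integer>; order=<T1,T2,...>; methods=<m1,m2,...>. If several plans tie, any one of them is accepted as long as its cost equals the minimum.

Selinger DP (subsets sized 1..n):
  {A}: scan cost=100, card=100
  {D}: scan cost=40, card=40
  {B}: scan cost=120, card=120
  {C}: scan cost=400, card=400
  {AD}: card=500; try (D,hash)→680, (A,merge)→1120, (D,merge)→1180, (D,nl_idx)→1200, (A,hash)→1480, (A,nl)→4040 …(+1); best=680 via (D,hash)
  {BD}: card=40; try (B,nl_idx)→360, (D,hash)→720, (D,nl_idx)→880, (B,merge)→1280, (D,merge)→1360, (B,hash)→1760 …(+2); best=360 via (B,nl_idx)
  {BC}: card=24000; try (B,hash)→2480, (C,merge)→5080, (B,merge)→5360, (C,hash)→7440, (C,nl_idx)→25200, (B,nl_idx)→27200 …(+2); best=2480 via (B,hash)
  {ABD}: card=500; try (A,merge)→1440, (A,hash)→1800, (B,hash)→2860, (A,nl)→4360, (B,nl_idx)→4680, (B,merge)→6640 …(+1); best=1440 via (A,merge)
  {BCD}: card=8000; try (C,merge)→4640, (C,hash)→7600, (C,nl_idx)→8720, (C,nl)→16360, (D,hash)→26960, (D,nl_idx)→154480 …(+2); best=4640 via (C,merge)
  {ABCD}: card=100000; try (C,hash)→9140, (C,merge)→10440, (A,hash)→14040, (C,nl_idx)→105940, (A,merge)→117440, (C,nl)→201440 …(+1); best=9140 via (C,hash)

cost=9140; order=D,B,A,C; methods=nl_idx,merge,hash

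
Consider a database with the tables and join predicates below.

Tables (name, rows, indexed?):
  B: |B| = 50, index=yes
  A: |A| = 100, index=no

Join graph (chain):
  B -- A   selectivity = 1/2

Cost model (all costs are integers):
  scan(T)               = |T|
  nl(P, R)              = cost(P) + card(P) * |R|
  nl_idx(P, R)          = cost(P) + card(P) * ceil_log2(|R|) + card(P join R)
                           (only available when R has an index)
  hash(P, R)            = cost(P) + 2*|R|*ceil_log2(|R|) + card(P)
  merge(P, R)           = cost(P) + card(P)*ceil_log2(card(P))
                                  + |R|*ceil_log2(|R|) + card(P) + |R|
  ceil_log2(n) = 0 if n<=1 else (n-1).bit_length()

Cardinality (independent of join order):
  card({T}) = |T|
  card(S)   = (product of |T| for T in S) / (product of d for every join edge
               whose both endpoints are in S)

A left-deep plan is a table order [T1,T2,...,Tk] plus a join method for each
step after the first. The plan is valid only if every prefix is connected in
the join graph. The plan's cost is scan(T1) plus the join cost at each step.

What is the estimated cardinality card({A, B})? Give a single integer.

2500

Tables in S: A(100), B(50)
Edges inside S: B-A(d=2)
numerator = 100 * 50 = 5000
denominator = 2 = 2
card(S) = 5000 / 2 = 2500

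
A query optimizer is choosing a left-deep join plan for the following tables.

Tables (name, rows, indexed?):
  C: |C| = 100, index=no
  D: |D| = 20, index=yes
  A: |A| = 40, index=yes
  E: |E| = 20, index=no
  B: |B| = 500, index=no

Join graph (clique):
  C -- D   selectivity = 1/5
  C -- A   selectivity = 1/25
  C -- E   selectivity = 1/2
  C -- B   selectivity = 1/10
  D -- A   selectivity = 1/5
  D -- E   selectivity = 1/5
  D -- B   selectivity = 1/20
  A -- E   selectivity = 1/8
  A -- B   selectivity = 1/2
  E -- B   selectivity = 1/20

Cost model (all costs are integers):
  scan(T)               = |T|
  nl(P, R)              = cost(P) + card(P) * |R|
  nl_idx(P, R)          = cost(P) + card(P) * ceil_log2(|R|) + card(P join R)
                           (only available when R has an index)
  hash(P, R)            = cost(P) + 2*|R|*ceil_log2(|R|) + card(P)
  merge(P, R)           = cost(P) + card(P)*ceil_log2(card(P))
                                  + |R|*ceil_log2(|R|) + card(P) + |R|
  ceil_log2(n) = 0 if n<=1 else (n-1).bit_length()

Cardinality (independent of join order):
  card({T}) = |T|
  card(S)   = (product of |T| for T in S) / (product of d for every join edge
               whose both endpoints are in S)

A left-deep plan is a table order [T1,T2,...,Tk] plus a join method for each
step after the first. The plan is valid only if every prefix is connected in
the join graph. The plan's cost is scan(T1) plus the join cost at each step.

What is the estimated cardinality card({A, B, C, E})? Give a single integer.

Tables in S: A(40), B(500), C(100), E(20)
Edges inside S: C-A(d=25), C-E(d=2), C-B(d=10), A-E(d=8), A-B(d=2), E-B(d=20)
numerator = 40 * 500 * 100 * 20 = 40000000
denominator = 25 * 2 * 10 * 8 * 2 * 20 = 160000
card(S) = 40000000 / 160000 = 250

250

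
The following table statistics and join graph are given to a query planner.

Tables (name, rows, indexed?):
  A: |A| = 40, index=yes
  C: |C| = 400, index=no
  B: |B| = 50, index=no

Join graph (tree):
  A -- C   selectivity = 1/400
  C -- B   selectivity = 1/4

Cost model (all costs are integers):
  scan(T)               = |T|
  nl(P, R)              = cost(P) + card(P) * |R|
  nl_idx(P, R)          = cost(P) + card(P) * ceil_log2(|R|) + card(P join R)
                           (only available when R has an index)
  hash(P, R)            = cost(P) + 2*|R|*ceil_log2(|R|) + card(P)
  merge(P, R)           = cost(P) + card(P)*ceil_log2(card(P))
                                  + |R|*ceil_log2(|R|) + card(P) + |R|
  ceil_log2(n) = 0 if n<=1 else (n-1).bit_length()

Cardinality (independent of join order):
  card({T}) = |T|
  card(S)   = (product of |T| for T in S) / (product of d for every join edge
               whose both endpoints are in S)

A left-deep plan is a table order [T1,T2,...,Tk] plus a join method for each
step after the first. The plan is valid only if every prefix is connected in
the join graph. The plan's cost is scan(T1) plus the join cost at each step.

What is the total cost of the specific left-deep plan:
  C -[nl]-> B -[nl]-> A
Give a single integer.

step 1: scan C: cost=400, card=400
step 2: join B via nl
    card(P join B) = 400*50/(4) = 5000
    cost = 400 + 400*50 = 20400
step 3: join A via nl
    card(P join A) = 5000*40/(400) = 500
    cost = 20400 + 5000*40 = 220400

220400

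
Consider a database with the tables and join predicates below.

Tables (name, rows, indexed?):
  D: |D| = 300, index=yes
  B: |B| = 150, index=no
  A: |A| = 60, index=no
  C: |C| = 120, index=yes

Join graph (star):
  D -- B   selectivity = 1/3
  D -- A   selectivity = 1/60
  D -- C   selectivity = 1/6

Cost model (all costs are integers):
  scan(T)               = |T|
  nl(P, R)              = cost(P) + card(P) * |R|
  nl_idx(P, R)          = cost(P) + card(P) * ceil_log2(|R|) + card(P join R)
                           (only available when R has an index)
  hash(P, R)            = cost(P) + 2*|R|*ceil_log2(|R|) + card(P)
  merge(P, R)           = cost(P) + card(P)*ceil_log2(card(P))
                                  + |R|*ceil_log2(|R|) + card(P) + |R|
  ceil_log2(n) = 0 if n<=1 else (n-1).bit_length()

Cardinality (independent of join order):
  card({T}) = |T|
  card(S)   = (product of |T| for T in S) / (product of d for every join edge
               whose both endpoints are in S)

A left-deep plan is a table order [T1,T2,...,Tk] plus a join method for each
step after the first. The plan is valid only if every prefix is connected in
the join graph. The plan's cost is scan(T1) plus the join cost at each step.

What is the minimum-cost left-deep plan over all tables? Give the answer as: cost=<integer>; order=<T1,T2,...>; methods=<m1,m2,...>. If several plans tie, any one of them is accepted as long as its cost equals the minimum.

Selinger DP (subsets sized 1..n):
  {D}: scan cost=300, card=300
  {B}: scan cost=150, card=150
  {A}: scan cost=60, card=60
  {C}: scan cost=120, card=120
  {BD}: card=15000; try (B,hash)→3000, (D,merge)→4500, (B,merge)→4650, (D,hash)→5700, (D,nl_idx)→16500, (D,nl)→45150 …(+1); best=3000 via (B,hash)
  {AD}: card=300; try (D,nl_idx)→900, (A,hash)→1320, (D,merge)→3480, (A,merge)→3720, (D,hash)→5520, (D,nl)→18060 …(+1); best=900 via (D,nl_idx)
  {CD}: card=6000; try (C,hash)→2280, (D,merge)→4080, (C,merge)→4260, (D,hash)→5640, (D,nl_idx)→7200, (C,nl_idx)→8400 …(+2); best=2280 via (C,hash)
  {ABD}: card=15000; try (B,hash)→3600, (B,merge)→5250, (A,hash)→18720, (B,nl)→45900, (A,merge)→228420, (A,nl)→903000; best=3600 via (B,hash)
  {BCD}: card=300000; try (B,hash)→10680, (C,hash)→19680, (B,merge)→87630, (C,merge)→228960, (C,nl_idx)→408000, (B,nl)→902280 …(+1); best=10680 via (B,hash)
  {ACD}: card=6000; try (C,hash)→2880, (C,merge)→4860, (C,nl_idx)→9000, (A,hash)→9000, (C,nl)→36900, (A,merge)→86700 …(+1); best=2880 via (C,hash)
  {ABCD}: card=300000; try (B,hash)→11280, (C,hash)→20280, (B,merge)→88230, (C,merge)→229560, (A,hash)→311400, (C,nl_idx)→408600 …(+4); best=11280 via (B,hash)

cost=11280; order=A,D,C,B; methods=nl_idx,hash,hash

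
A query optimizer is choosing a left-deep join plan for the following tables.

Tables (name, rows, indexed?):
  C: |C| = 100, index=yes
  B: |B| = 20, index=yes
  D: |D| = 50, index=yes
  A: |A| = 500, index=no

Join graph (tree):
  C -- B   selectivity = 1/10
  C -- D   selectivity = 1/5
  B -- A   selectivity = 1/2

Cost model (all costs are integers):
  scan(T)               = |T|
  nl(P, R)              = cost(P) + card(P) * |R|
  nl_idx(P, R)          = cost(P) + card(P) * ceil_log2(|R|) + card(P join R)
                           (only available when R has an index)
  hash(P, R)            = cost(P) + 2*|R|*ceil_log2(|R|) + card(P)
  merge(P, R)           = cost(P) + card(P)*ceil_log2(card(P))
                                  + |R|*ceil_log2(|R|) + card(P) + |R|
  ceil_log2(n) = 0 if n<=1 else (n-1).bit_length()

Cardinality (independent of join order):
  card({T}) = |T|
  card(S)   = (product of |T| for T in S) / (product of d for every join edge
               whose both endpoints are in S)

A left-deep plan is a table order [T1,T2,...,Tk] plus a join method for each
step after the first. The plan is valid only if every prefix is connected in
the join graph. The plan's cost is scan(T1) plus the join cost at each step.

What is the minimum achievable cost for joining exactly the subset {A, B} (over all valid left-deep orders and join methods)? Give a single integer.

Selinger DP over subsets of {A,B}:
  {B}: scan cost=20, card=20
  {A}: scan cost=500, card=500
  {AB}: card=5000; try (B,hash)→1200, (A,merge)→5140, (B,merge)→5620, (B,nl_idx)→8000, (A,hash)→9040, (A,nl)→10020 …(+1); best=1200 via (B,hash)

1200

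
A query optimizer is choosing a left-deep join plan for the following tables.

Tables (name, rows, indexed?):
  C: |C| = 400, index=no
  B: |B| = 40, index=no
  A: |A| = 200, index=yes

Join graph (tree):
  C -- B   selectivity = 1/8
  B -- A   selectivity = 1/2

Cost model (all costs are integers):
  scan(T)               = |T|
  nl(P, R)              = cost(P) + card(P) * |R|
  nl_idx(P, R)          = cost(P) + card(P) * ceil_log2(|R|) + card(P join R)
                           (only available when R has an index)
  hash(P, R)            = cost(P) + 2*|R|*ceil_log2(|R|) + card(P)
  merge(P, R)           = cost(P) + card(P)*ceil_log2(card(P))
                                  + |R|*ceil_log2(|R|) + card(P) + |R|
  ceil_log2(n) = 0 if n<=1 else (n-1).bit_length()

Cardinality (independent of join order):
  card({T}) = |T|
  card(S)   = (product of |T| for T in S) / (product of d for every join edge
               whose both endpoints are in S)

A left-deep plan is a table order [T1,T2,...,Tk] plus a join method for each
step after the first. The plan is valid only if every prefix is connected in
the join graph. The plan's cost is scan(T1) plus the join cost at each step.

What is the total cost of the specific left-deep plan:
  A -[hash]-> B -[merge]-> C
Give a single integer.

step 1: scan A: cost=200, card=200
step 2: join B via hash
    card(P join B) = 200*40/(2) = 4000
    cost = 200 + 2*40*6 + 200 = 880
step 3: join C via merge
    card(P join C) = 4000*400/(8) = 200000
    cost = 880 + 4000*12 + 400*9 + 4000 + 400 = 56880

56880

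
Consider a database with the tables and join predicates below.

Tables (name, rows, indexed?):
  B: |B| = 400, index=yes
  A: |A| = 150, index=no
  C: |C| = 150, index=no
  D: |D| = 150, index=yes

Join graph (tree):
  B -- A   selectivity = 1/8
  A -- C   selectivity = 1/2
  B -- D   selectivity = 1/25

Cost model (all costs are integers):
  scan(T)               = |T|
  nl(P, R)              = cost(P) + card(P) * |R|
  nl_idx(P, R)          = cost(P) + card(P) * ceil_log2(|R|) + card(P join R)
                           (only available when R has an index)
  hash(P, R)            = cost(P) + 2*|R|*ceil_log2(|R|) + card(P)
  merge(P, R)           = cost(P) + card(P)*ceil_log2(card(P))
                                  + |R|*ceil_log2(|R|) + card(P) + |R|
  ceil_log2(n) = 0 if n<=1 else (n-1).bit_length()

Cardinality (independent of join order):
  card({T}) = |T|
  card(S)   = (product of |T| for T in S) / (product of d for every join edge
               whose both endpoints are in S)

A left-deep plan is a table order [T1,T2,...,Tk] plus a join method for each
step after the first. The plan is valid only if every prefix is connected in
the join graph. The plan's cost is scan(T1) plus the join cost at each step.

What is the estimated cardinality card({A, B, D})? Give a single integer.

Tables in S: A(150), B(400), D(150)
Edges inside S: B-A(d=8), B-D(d=25)
numerator = 150 * 400 * 150 = 9000000
denominator = 8 * 25 = 200
card(S) = 9000000 / 200 = 45000

45000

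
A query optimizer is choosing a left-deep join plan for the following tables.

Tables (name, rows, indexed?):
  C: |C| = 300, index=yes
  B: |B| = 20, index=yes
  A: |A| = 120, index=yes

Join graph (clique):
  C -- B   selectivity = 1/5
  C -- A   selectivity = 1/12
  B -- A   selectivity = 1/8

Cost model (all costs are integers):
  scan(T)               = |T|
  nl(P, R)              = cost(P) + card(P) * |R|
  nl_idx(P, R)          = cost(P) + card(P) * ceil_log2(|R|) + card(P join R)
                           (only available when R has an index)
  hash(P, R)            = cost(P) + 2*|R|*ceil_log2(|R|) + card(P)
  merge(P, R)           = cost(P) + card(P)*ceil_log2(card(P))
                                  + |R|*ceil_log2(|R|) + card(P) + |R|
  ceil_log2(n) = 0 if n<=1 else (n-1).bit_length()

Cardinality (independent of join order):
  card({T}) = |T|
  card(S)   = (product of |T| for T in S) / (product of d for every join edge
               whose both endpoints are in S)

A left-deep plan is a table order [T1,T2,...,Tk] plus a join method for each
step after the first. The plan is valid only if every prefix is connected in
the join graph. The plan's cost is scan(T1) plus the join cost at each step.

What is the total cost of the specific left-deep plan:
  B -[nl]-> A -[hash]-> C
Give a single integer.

8120

step 1: scan B: cost=20, card=20
step 2: join A via nl
    card(P join A) = 20*120/(8) = 300
    cost = 20 + 20*120 = 2420
step 3: join C via hash
    card(P join C) = 300*300/(5*12) = 1500
    cost = 2420 + 2*300*9 + 300 = 8120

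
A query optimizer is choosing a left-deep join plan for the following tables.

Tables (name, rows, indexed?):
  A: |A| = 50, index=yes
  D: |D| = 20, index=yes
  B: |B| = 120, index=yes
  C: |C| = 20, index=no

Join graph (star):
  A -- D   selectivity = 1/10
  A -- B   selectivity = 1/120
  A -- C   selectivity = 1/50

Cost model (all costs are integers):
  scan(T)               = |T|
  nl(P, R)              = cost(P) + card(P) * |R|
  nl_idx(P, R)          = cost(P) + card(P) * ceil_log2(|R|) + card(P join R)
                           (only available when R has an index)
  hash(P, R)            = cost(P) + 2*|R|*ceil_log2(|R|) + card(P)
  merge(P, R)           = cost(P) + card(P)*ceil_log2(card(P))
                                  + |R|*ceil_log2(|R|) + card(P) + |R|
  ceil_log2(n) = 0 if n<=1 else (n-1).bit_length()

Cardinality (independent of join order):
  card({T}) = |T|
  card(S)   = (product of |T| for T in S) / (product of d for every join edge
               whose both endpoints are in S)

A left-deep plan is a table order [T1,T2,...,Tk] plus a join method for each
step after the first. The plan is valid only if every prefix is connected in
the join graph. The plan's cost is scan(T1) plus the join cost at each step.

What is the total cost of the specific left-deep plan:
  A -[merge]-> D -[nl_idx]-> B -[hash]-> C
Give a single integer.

step 1: scan A: cost=50, card=50
step 2: join D via merge
    card(P join D) = 50*20/(10) = 100
    cost = 50 + 50*6 + 20*5 + 50 + 20 = 520
step 3: join B via nl_idx
    card(P join B) = 100*120/(120) = 100
    cost = 520 + 100*7 + 100 = 1320
step 4: join C via hash
    card(P join C) = 100*20/(50) = 40
    cost = 1320 + 2*20*5 + 100 = 1620

1620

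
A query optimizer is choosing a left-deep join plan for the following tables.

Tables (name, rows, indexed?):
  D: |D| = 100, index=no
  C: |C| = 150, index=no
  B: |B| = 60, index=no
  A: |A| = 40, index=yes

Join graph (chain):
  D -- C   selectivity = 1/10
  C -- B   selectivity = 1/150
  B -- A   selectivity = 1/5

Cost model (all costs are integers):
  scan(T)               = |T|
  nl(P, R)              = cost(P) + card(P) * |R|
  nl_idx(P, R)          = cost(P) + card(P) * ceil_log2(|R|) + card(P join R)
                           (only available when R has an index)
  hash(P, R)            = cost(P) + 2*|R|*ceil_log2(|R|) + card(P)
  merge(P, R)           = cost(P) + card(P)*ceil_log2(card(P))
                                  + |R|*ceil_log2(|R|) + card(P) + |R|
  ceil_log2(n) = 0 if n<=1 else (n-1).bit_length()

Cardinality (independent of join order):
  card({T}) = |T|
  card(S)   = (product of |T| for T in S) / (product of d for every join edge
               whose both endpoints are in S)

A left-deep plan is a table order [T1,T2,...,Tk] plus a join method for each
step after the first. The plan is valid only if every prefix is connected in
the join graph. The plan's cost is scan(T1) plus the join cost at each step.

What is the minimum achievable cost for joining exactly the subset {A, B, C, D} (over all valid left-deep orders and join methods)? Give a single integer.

3320

Selinger DP over subsets of {A,B,C,D}:
  {D}: scan cost=100, card=100
  {C}: scan cost=150, card=150
  {B}: scan cost=60, card=60
  {A}: scan cost=40, card=40
  {CD}: card=1500; try (D,hash)→1700, (C,merge)→2250, (D,merge)→2300, (C,hash)→2600, (C,nl)→15100, (D,nl)→15150; best=1700 via (D,hash)
  {BC}: card=60; try (B,hash)→1020, (C,merge)→1830, (B,merge)→1920, (C,hash)→2520, (C,nl)→9060, (B,nl)→9150; best=1020 via (B,hash)
  {AB}: card=480; try (A,hash)→600, (B,merge)→740, (A,merge)→760, (B,hash)→800, (A,nl_idx)→900, (B,nl)→2440 …(+1); best=600 via (A,hash)
  {BCD}: card=600; try (D,merge)→2240, (D,hash)→2480, (B,hash)→3920, (D,nl)→7020, (B,merge)→20120, (B,nl)→91700; best=2240 via (D,merge)
  {ABC}: card=480; try (A,hash)→1560, (A,merge)→1720, (A,nl_idx)→1860, (A,nl)→3420, (C,hash)→3480, (C,merge)→6750 …(+1); best=1560 via (A,hash)
  {ABCD}: card=4800; try (A,hash)→3320, (D,hash)→3440, (D,merge)→7160, (A,merge)→9120, (A,nl_idx)→10640, (A,nl)→26240 …(+1); best=3320 via (A,hash)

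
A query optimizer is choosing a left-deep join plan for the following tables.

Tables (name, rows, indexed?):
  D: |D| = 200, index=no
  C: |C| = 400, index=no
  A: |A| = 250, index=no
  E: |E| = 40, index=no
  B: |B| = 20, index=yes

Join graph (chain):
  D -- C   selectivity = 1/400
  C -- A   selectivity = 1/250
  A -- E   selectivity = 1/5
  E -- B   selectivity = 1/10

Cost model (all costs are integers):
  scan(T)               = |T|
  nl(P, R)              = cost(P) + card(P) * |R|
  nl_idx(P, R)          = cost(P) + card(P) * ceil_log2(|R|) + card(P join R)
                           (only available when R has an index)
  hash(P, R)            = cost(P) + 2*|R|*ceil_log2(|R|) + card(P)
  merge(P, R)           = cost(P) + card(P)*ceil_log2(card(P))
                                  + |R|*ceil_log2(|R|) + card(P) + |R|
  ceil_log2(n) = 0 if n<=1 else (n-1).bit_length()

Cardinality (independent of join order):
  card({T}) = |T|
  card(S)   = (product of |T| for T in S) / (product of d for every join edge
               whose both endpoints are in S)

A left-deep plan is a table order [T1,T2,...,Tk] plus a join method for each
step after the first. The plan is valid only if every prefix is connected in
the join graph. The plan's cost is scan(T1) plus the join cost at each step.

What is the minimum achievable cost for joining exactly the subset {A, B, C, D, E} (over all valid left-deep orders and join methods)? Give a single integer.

Selinger DP over subsets of {A,B,C,D,E}:
  {D}: scan cost=200, card=200
  {C}: scan cost=400, card=400
  {A}: scan cost=250, card=250
  {E}: scan cost=40, card=40
  {B}: scan cost=20, card=20
  {CD}: card=200; try (D,hash)→4000, (C,merge)→6000, (D,merge)→6200, (C,hash)→7600, (C,nl)→80200, (D,nl)→80400; best=4000 via (D,hash)
  {AC}: card=400; try (A,hash)→4800, (C,merge)→6500, (A,merge)→6650, (C,hash)→7700, (C,nl)→100250, (A,nl)→100400; best=4800 via (A,hash)
  {AE}: card=2000; try (E,hash)→980, (A,merge)→2570, (E,merge)→2780, (A,hash)→4080, (A,nl)→10040, (E,nl)→10250; best=980 via (E,hash)
  {BE}: card=80; try (B,hash)→280, (B,nl_idx)→320, (E,merge)→420, (B,merge)→440, (E,hash)→520, (E,nl)→820 …(+1); best=280 via (B,hash)
  {ACD}: card=200; try (A,merge)→8050, (A,hash)→8200, (D,hash)→8400, (D,merge)→10600, (A,nl)→54000, (D,nl)→84800; best=8050 via (A,merge)
  {ACE}: card=3200; try (E,hash)→5680, (E,merge)→9080, (C,hash)→10180, (E,nl)→20800, (C,merge)→28980, (C,nl)→800980; best=5680 via (E,hash)
  {ABE}: card=4000; try (A,merge)→3170, (B,hash)→3180, (A,hash)→4360, (B,nl_idx)→14980, (A,nl)→20280, (B,merge)→25100 …(+1); best=3170 via (A,merge)
  {ACDE}: card=1600; try (E,hash)→8730, (E,merge)→10130, (D,hash)→12080, (E,nl)→16050, (D,merge)→49080, (D,nl)→645680; best=8730 via (E,hash)
  {ABCE}: card=6400; try (B,hash)→9080, (C,hash)→14370, (B,nl_idx)→28080, (B,merge)→47400, (C,merge)→59170, (B,nl)→69680 …(+1); best=9080 via (B,hash)
  {ABCDE}: card=3200; try (B,hash)→10530, (D,hash)→18680, (B,nl_idx)→19930, (B,merge)→28050, (B,nl)→40730, (D,merge)→100480 …(+1); best=10530 via (B,hash)

10530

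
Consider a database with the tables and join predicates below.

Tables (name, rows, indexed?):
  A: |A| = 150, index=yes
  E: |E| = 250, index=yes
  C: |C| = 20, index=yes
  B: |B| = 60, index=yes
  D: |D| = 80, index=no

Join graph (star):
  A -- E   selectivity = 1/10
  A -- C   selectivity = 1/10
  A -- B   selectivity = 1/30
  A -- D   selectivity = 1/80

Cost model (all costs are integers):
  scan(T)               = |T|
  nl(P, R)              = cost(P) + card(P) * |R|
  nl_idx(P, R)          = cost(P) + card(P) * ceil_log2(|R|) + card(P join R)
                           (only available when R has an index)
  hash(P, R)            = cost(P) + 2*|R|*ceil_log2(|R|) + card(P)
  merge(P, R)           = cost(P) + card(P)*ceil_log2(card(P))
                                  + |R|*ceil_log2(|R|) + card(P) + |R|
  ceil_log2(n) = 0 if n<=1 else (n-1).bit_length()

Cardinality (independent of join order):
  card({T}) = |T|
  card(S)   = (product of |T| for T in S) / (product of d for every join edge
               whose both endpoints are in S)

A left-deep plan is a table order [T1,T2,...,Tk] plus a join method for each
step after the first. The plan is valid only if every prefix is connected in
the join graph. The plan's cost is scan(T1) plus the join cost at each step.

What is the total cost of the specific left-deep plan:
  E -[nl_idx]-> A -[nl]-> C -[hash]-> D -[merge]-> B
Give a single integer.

step 1: scan E: cost=250, card=250
step 2: join A via nl_idx
    card(P join A) = 250*150/(10) = 3750
    cost = 250 + 250*8 + 3750 = 6000
step 3: join C via nl
    card(P join C) = 3750*20/(10) = 7500
    cost = 6000 + 3750*20 = 81000
step 4: join D via hash
    card(P join D) = 7500*80/(80) = 7500
    cost = 81000 + 2*80*7 + 7500 = 89620
step 5: join B via merge
    card(P join B) = 7500*60/(30) = 15000
    cost = 89620 + 7500*13 + 60*6 + 7500 + 60 = 195040

195040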